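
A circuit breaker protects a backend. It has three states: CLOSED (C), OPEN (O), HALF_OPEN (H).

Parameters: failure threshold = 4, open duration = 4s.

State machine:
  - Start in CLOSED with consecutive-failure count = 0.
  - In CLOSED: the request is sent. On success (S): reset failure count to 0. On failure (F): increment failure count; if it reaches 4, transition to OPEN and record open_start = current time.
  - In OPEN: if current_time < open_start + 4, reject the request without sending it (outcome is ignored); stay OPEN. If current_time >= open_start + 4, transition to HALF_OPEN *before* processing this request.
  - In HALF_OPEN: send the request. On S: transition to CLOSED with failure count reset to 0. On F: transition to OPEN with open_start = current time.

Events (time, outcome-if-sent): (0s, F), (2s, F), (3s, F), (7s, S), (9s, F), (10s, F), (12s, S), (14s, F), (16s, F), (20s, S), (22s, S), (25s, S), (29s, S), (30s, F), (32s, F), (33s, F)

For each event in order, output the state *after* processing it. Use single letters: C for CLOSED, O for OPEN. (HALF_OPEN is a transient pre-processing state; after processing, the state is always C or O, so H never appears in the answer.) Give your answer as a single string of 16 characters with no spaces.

Answer: CCCCCCCCCCCCCCCC

Derivation:
State after each event:
  event#1 t=0s outcome=F: state=CLOSED
  event#2 t=2s outcome=F: state=CLOSED
  event#3 t=3s outcome=F: state=CLOSED
  event#4 t=7s outcome=S: state=CLOSED
  event#5 t=9s outcome=F: state=CLOSED
  event#6 t=10s outcome=F: state=CLOSED
  event#7 t=12s outcome=S: state=CLOSED
  event#8 t=14s outcome=F: state=CLOSED
  event#9 t=16s outcome=F: state=CLOSED
  event#10 t=20s outcome=S: state=CLOSED
  event#11 t=22s outcome=S: state=CLOSED
  event#12 t=25s outcome=S: state=CLOSED
  event#13 t=29s outcome=S: state=CLOSED
  event#14 t=30s outcome=F: state=CLOSED
  event#15 t=32s outcome=F: state=CLOSED
  event#16 t=33s outcome=F: state=CLOSED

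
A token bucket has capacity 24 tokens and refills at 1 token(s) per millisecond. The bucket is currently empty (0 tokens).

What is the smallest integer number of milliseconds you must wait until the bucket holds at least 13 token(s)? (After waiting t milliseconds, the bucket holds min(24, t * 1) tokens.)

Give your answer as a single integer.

Answer: 13

Derivation:
Need t * 1 >= 13, so t >= 13/1.
Smallest integer t = ceil(13/1) = 13.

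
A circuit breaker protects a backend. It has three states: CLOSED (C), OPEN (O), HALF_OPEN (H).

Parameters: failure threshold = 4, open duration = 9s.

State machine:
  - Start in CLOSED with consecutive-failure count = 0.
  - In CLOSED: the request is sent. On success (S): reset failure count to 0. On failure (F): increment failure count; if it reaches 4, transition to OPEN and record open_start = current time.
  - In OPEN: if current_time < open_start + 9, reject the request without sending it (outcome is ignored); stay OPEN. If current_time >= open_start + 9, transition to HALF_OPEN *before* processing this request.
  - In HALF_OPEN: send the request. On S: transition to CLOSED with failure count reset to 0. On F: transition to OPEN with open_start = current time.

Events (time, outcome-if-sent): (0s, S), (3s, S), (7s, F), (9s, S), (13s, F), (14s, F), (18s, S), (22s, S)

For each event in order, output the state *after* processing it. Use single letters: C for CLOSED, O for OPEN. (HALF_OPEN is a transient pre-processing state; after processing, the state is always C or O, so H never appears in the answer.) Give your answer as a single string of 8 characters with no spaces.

Answer: CCCCCCCC

Derivation:
State after each event:
  event#1 t=0s outcome=S: state=CLOSED
  event#2 t=3s outcome=S: state=CLOSED
  event#3 t=7s outcome=F: state=CLOSED
  event#4 t=9s outcome=S: state=CLOSED
  event#5 t=13s outcome=F: state=CLOSED
  event#6 t=14s outcome=F: state=CLOSED
  event#7 t=18s outcome=S: state=CLOSED
  event#8 t=22s outcome=S: state=CLOSED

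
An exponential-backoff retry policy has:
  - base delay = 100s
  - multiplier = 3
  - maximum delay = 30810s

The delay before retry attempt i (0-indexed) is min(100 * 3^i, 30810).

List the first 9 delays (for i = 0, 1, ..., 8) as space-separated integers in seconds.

Computing each delay:
  i=0: min(100*3^0, 30810) = 100
  i=1: min(100*3^1, 30810) = 300
  i=2: min(100*3^2, 30810) = 900
  i=3: min(100*3^3, 30810) = 2700
  i=4: min(100*3^4, 30810) = 8100
  i=5: min(100*3^5, 30810) = 24300
  i=6: min(100*3^6, 30810) = 30810
  i=7: min(100*3^7, 30810) = 30810
  i=8: min(100*3^8, 30810) = 30810

Answer: 100 300 900 2700 8100 24300 30810 30810 30810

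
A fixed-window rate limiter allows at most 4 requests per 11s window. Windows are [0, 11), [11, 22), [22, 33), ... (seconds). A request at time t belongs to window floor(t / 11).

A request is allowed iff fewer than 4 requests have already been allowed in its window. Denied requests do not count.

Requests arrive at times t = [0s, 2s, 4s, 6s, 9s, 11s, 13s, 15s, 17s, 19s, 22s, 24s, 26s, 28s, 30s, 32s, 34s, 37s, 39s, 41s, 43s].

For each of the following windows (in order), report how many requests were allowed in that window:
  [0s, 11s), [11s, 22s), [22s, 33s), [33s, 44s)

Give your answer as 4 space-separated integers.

Answer: 4 4 4 4

Derivation:
Processing requests:
  req#1 t=0s (window 0): ALLOW
  req#2 t=2s (window 0): ALLOW
  req#3 t=4s (window 0): ALLOW
  req#4 t=6s (window 0): ALLOW
  req#5 t=9s (window 0): DENY
  req#6 t=11s (window 1): ALLOW
  req#7 t=13s (window 1): ALLOW
  req#8 t=15s (window 1): ALLOW
  req#9 t=17s (window 1): ALLOW
  req#10 t=19s (window 1): DENY
  req#11 t=22s (window 2): ALLOW
  req#12 t=24s (window 2): ALLOW
  req#13 t=26s (window 2): ALLOW
  req#14 t=28s (window 2): ALLOW
  req#15 t=30s (window 2): DENY
  req#16 t=32s (window 2): DENY
  req#17 t=34s (window 3): ALLOW
  req#18 t=37s (window 3): ALLOW
  req#19 t=39s (window 3): ALLOW
  req#20 t=41s (window 3): ALLOW
  req#21 t=43s (window 3): DENY

Allowed counts by window: 4 4 4 4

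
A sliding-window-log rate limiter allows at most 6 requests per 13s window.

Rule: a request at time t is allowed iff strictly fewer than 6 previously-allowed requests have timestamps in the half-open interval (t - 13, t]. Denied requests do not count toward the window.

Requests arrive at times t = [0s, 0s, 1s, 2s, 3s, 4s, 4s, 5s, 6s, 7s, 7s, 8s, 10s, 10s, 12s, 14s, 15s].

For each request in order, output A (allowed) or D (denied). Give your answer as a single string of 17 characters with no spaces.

Tracking allowed requests in the window:
  req#1 t=0s: ALLOW
  req#2 t=0s: ALLOW
  req#3 t=1s: ALLOW
  req#4 t=2s: ALLOW
  req#5 t=3s: ALLOW
  req#6 t=4s: ALLOW
  req#7 t=4s: DENY
  req#8 t=5s: DENY
  req#9 t=6s: DENY
  req#10 t=7s: DENY
  req#11 t=7s: DENY
  req#12 t=8s: DENY
  req#13 t=10s: DENY
  req#14 t=10s: DENY
  req#15 t=12s: DENY
  req#16 t=14s: ALLOW
  req#17 t=15s: ALLOW

Answer: AAAAAADDDDDDDDDAA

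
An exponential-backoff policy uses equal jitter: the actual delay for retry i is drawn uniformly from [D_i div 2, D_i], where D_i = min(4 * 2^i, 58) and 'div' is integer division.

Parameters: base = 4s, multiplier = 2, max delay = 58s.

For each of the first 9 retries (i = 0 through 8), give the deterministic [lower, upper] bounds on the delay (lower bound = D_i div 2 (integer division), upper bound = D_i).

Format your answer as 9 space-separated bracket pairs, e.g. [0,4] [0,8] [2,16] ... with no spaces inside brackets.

Computing bounds per retry:
  i=0: D_i=min(4*2^0,58)=4, bounds=[2,4]
  i=1: D_i=min(4*2^1,58)=8, bounds=[4,8]
  i=2: D_i=min(4*2^2,58)=16, bounds=[8,16]
  i=3: D_i=min(4*2^3,58)=32, bounds=[16,32]
  i=4: D_i=min(4*2^4,58)=58, bounds=[29,58]
  i=5: D_i=min(4*2^5,58)=58, bounds=[29,58]
  i=6: D_i=min(4*2^6,58)=58, bounds=[29,58]
  i=7: D_i=min(4*2^7,58)=58, bounds=[29,58]
  i=8: D_i=min(4*2^8,58)=58, bounds=[29,58]

Answer: [2,4] [4,8] [8,16] [16,32] [29,58] [29,58] [29,58] [29,58] [29,58]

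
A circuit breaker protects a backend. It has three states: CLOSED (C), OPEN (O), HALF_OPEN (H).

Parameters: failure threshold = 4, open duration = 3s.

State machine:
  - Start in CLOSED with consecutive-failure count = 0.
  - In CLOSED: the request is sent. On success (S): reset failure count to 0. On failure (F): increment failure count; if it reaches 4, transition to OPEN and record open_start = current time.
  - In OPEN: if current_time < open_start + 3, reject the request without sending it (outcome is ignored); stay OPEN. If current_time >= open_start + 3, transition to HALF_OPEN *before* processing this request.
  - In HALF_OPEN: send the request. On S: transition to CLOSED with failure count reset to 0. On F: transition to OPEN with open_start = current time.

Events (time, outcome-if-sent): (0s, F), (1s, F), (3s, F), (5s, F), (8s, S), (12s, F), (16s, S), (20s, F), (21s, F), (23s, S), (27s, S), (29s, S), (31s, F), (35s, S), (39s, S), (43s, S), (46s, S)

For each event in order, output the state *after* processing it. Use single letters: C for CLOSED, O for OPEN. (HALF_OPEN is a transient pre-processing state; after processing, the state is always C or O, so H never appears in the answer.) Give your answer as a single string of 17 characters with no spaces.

State after each event:
  event#1 t=0s outcome=F: state=CLOSED
  event#2 t=1s outcome=F: state=CLOSED
  event#3 t=3s outcome=F: state=CLOSED
  event#4 t=5s outcome=F: state=OPEN
  event#5 t=8s outcome=S: state=CLOSED
  event#6 t=12s outcome=F: state=CLOSED
  event#7 t=16s outcome=S: state=CLOSED
  event#8 t=20s outcome=F: state=CLOSED
  event#9 t=21s outcome=F: state=CLOSED
  event#10 t=23s outcome=S: state=CLOSED
  event#11 t=27s outcome=S: state=CLOSED
  event#12 t=29s outcome=S: state=CLOSED
  event#13 t=31s outcome=F: state=CLOSED
  event#14 t=35s outcome=S: state=CLOSED
  event#15 t=39s outcome=S: state=CLOSED
  event#16 t=43s outcome=S: state=CLOSED
  event#17 t=46s outcome=S: state=CLOSED

Answer: CCCOCCCCCCCCCCCCC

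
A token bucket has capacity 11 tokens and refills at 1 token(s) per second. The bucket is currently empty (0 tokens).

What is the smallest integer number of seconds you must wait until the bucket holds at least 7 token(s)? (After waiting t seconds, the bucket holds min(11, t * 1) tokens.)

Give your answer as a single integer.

Need t * 1 >= 7, so t >= 7/1.
Smallest integer t = ceil(7/1) = 7.

Answer: 7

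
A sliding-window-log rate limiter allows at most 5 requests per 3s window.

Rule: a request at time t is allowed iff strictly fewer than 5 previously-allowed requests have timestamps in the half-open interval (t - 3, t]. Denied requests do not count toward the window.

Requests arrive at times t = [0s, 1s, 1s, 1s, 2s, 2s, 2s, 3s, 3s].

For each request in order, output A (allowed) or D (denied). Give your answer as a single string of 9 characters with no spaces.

Answer: AAAAADDAD

Derivation:
Tracking allowed requests in the window:
  req#1 t=0s: ALLOW
  req#2 t=1s: ALLOW
  req#3 t=1s: ALLOW
  req#4 t=1s: ALLOW
  req#5 t=2s: ALLOW
  req#6 t=2s: DENY
  req#7 t=2s: DENY
  req#8 t=3s: ALLOW
  req#9 t=3s: DENY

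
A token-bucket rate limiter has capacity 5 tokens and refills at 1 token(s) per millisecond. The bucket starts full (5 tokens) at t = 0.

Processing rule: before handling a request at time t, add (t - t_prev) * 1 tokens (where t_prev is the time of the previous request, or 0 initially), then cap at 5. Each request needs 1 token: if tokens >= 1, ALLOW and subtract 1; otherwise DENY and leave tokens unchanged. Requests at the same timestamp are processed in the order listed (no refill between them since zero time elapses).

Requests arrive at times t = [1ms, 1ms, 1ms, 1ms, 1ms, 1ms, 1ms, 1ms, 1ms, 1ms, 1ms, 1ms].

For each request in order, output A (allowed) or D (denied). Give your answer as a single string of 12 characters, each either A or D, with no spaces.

Answer: AAAAADDDDDDD

Derivation:
Simulating step by step:
  req#1 t=1ms: ALLOW
  req#2 t=1ms: ALLOW
  req#3 t=1ms: ALLOW
  req#4 t=1ms: ALLOW
  req#5 t=1ms: ALLOW
  req#6 t=1ms: DENY
  req#7 t=1ms: DENY
  req#8 t=1ms: DENY
  req#9 t=1ms: DENY
  req#10 t=1ms: DENY
  req#11 t=1ms: DENY
  req#12 t=1ms: DENY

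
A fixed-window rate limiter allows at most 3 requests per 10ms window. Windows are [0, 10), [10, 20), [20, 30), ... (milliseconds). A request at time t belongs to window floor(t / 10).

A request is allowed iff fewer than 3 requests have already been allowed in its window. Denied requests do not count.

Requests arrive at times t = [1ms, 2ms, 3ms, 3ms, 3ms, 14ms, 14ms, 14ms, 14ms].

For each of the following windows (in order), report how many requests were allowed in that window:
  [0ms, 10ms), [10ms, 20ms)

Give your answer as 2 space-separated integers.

Answer: 3 3

Derivation:
Processing requests:
  req#1 t=1ms (window 0): ALLOW
  req#2 t=2ms (window 0): ALLOW
  req#3 t=3ms (window 0): ALLOW
  req#4 t=3ms (window 0): DENY
  req#5 t=3ms (window 0): DENY
  req#6 t=14ms (window 1): ALLOW
  req#7 t=14ms (window 1): ALLOW
  req#8 t=14ms (window 1): ALLOW
  req#9 t=14ms (window 1): DENY

Allowed counts by window: 3 3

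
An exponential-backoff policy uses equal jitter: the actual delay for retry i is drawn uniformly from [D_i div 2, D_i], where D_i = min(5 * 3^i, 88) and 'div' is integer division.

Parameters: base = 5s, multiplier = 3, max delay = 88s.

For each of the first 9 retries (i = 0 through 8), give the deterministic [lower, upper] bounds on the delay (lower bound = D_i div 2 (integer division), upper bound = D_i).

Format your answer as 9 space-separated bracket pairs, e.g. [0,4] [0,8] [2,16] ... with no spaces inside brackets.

Computing bounds per retry:
  i=0: D_i=min(5*3^0,88)=5, bounds=[2,5]
  i=1: D_i=min(5*3^1,88)=15, bounds=[7,15]
  i=2: D_i=min(5*3^2,88)=45, bounds=[22,45]
  i=3: D_i=min(5*3^3,88)=88, bounds=[44,88]
  i=4: D_i=min(5*3^4,88)=88, bounds=[44,88]
  i=5: D_i=min(5*3^5,88)=88, bounds=[44,88]
  i=6: D_i=min(5*3^6,88)=88, bounds=[44,88]
  i=7: D_i=min(5*3^7,88)=88, bounds=[44,88]
  i=8: D_i=min(5*3^8,88)=88, bounds=[44,88]

Answer: [2,5] [7,15] [22,45] [44,88] [44,88] [44,88] [44,88] [44,88] [44,88]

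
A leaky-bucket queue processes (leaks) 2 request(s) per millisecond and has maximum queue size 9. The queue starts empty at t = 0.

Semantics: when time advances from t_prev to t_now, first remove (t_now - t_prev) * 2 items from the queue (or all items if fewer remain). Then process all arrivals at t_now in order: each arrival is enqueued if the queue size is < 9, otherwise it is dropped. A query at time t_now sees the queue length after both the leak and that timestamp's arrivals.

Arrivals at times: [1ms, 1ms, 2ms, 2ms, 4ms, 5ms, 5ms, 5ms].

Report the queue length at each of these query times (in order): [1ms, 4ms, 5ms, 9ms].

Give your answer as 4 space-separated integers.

Queue lengths at query times:
  query t=1ms: backlog = 2
  query t=4ms: backlog = 1
  query t=5ms: backlog = 3
  query t=9ms: backlog = 0

Answer: 2 1 3 0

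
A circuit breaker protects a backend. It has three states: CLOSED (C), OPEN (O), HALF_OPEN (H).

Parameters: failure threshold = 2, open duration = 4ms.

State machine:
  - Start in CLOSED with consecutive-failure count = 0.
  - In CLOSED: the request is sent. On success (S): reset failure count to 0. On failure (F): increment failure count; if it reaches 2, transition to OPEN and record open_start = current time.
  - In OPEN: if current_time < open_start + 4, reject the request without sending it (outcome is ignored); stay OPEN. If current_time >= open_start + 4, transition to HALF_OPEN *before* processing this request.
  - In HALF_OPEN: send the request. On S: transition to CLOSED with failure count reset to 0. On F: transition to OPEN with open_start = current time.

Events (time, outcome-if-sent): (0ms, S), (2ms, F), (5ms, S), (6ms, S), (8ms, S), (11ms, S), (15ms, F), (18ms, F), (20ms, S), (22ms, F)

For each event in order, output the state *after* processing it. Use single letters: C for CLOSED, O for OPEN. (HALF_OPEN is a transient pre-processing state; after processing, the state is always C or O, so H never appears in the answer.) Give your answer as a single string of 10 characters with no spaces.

State after each event:
  event#1 t=0ms outcome=S: state=CLOSED
  event#2 t=2ms outcome=F: state=CLOSED
  event#3 t=5ms outcome=S: state=CLOSED
  event#4 t=6ms outcome=S: state=CLOSED
  event#5 t=8ms outcome=S: state=CLOSED
  event#6 t=11ms outcome=S: state=CLOSED
  event#7 t=15ms outcome=F: state=CLOSED
  event#8 t=18ms outcome=F: state=OPEN
  event#9 t=20ms outcome=S: state=OPEN
  event#10 t=22ms outcome=F: state=OPEN

Answer: CCCCCCCOOO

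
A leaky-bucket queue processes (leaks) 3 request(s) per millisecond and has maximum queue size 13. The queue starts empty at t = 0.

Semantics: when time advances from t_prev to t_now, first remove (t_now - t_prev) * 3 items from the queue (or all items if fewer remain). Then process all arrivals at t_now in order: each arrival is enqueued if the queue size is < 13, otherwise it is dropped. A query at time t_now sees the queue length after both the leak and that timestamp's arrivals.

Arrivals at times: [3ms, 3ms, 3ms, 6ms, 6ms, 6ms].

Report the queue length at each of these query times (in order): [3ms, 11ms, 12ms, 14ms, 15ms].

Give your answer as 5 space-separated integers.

Queue lengths at query times:
  query t=3ms: backlog = 3
  query t=11ms: backlog = 0
  query t=12ms: backlog = 0
  query t=14ms: backlog = 0
  query t=15ms: backlog = 0

Answer: 3 0 0 0 0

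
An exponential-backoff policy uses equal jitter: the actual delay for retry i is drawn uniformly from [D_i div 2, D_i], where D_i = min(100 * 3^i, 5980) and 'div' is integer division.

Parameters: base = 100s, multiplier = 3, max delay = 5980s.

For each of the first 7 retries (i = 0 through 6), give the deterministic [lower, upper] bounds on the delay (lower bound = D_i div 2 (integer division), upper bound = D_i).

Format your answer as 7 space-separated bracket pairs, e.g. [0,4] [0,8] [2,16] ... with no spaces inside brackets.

Computing bounds per retry:
  i=0: D_i=min(100*3^0,5980)=100, bounds=[50,100]
  i=1: D_i=min(100*3^1,5980)=300, bounds=[150,300]
  i=2: D_i=min(100*3^2,5980)=900, bounds=[450,900]
  i=3: D_i=min(100*3^3,5980)=2700, bounds=[1350,2700]
  i=4: D_i=min(100*3^4,5980)=5980, bounds=[2990,5980]
  i=5: D_i=min(100*3^5,5980)=5980, bounds=[2990,5980]
  i=6: D_i=min(100*3^6,5980)=5980, bounds=[2990,5980]

Answer: [50,100] [150,300] [450,900] [1350,2700] [2990,5980] [2990,5980] [2990,5980]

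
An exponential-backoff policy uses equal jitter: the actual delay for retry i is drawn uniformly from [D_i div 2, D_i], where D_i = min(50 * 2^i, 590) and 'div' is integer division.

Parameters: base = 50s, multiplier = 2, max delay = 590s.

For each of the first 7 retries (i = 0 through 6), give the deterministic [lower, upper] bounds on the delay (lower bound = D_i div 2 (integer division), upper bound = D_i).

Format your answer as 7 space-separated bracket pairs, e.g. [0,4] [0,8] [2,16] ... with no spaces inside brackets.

Computing bounds per retry:
  i=0: D_i=min(50*2^0,590)=50, bounds=[25,50]
  i=1: D_i=min(50*2^1,590)=100, bounds=[50,100]
  i=2: D_i=min(50*2^2,590)=200, bounds=[100,200]
  i=3: D_i=min(50*2^3,590)=400, bounds=[200,400]
  i=4: D_i=min(50*2^4,590)=590, bounds=[295,590]
  i=5: D_i=min(50*2^5,590)=590, bounds=[295,590]
  i=6: D_i=min(50*2^6,590)=590, bounds=[295,590]

Answer: [25,50] [50,100] [100,200] [200,400] [295,590] [295,590] [295,590]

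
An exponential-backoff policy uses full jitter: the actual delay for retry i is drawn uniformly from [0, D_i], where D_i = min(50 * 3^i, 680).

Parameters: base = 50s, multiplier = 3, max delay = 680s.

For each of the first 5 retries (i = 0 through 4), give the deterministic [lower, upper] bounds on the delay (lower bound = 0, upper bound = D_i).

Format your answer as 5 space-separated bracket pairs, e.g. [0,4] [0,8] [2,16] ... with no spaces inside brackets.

Answer: [0,50] [0,150] [0,450] [0,680] [0,680]

Derivation:
Computing bounds per retry:
  i=0: D_i=min(50*3^0,680)=50, bounds=[0,50]
  i=1: D_i=min(50*3^1,680)=150, bounds=[0,150]
  i=2: D_i=min(50*3^2,680)=450, bounds=[0,450]
  i=3: D_i=min(50*3^3,680)=680, bounds=[0,680]
  i=4: D_i=min(50*3^4,680)=680, bounds=[0,680]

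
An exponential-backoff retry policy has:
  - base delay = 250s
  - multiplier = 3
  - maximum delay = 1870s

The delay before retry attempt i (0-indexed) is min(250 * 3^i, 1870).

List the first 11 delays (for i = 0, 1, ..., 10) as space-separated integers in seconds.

Computing each delay:
  i=0: min(250*3^0, 1870) = 250
  i=1: min(250*3^1, 1870) = 750
  i=2: min(250*3^2, 1870) = 1870
  i=3: min(250*3^3, 1870) = 1870
  i=4: min(250*3^4, 1870) = 1870
  i=5: min(250*3^5, 1870) = 1870
  i=6: min(250*3^6, 1870) = 1870
  i=7: min(250*3^7, 1870) = 1870
  i=8: min(250*3^8, 1870) = 1870
  i=9: min(250*3^9, 1870) = 1870
  i=10: min(250*3^10, 1870) = 1870

Answer: 250 750 1870 1870 1870 1870 1870 1870 1870 1870 1870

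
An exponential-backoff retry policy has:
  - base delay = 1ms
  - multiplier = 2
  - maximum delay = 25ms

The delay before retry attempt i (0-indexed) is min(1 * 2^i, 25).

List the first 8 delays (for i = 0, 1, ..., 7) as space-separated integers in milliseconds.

Computing each delay:
  i=0: min(1*2^0, 25) = 1
  i=1: min(1*2^1, 25) = 2
  i=2: min(1*2^2, 25) = 4
  i=3: min(1*2^3, 25) = 8
  i=4: min(1*2^4, 25) = 16
  i=5: min(1*2^5, 25) = 25
  i=6: min(1*2^6, 25) = 25
  i=7: min(1*2^7, 25) = 25

Answer: 1 2 4 8 16 25 25 25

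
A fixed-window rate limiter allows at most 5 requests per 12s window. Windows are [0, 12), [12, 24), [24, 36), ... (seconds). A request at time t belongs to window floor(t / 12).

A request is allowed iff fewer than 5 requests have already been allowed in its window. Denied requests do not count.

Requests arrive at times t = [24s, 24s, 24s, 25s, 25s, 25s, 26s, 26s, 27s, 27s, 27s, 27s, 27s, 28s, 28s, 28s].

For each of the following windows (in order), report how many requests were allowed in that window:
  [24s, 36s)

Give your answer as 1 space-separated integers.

Answer: 5

Derivation:
Processing requests:
  req#1 t=24s (window 2): ALLOW
  req#2 t=24s (window 2): ALLOW
  req#3 t=24s (window 2): ALLOW
  req#4 t=25s (window 2): ALLOW
  req#5 t=25s (window 2): ALLOW
  req#6 t=25s (window 2): DENY
  req#7 t=26s (window 2): DENY
  req#8 t=26s (window 2): DENY
  req#9 t=27s (window 2): DENY
  req#10 t=27s (window 2): DENY
  req#11 t=27s (window 2): DENY
  req#12 t=27s (window 2): DENY
  req#13 t=27s (window 2): DENY
  req#14 t=28s (window 2): DENY
  req#15 t=28s (window 2): DENY
  req#16 t=28s (window 2): DENY

Allowed counts by window: 5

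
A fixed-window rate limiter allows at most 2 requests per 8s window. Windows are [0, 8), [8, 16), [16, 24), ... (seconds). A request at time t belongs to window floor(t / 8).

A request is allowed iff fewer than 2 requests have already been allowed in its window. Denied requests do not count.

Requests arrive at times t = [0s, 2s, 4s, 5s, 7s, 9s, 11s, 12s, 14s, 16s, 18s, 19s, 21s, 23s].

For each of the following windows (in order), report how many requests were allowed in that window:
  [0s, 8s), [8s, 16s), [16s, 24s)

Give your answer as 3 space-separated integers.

Processing requests:
  req#1 t=0s (window 0): ALLOW
  req#2 t=2s (window 0): ALLOW
  req#3 t=4s (window 0): DENY
  req#4 t=5s (window 0): DENY
  req#5 t=7s (window 0): DENY
  req#6 t=9s (window 1): ALLOW
  req#7 t=11s (window 1): ALLOW
  req#8 t=12s (window 1): DENY
  req#9 t=14s (window 1): DENY
  req#10 t=16s (window 2): ALLOW
  req#11 t=18s (window 2): ALLOW
  req#12 t=19s (window 2): DENY
  req#13 t=21s (window 2): DENY
  req#14 t=23s (window 2): DENY

Allowed counts by window: 2 2 2

Answer: 2 2 2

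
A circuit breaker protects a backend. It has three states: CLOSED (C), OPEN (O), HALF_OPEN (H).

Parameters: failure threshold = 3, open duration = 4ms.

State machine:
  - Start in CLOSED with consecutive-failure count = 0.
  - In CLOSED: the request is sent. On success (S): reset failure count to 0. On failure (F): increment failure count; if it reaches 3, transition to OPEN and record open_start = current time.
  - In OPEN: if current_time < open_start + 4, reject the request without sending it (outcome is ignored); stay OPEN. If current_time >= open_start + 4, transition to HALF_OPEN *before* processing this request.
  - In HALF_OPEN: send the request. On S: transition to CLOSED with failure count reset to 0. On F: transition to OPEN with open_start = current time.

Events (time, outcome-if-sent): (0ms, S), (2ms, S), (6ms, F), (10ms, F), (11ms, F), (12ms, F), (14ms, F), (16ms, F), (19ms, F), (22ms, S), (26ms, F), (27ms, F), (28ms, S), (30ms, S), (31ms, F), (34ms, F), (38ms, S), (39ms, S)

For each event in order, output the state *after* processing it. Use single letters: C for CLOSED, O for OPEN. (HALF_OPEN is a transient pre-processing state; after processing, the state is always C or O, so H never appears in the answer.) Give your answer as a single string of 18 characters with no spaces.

State after each event:
  event#1 t=0ms outcome=S: state=CLOSED
  event#2 t=2ms outcome=S: state=CLOSED
  event#3 t=6ms outcome=F: state=CLOSED
  event#4 t=10ms outcome=F: state=CLOSED
  event#5 t=11ms outcome=F: state=OPEN
  event#6 t=12ms outcome=F: state=OPEN
  event#7 t=14ms outcome=F: state=OPEN
  event#8 t=16ms outcome=F: state=OPEN
  event#9 t=19ms outcome=F: state=OPEN
  event#10 t=22ms outcome=S: state=CLOSED
  event#11 t=26ms outcome=F: state=CLOSED
  event#12 t=27ms outcome=F: state=CLOSED
  event#13 t=28ms outcome=S: state=CLOSED
  event#14 t=30ms outcome=S: state=CLOSED
  event#15 t=31ms outcome=F: state=CLOSED
  event#16 t=34ms outcome=F: state=CLOSED
  event#17 t=38ms outcome=S: state=CLOSED
  event#18 t=39ms outcome=S: state=CLOSED

Answer: CCCCOOOOOCCCCCCCCC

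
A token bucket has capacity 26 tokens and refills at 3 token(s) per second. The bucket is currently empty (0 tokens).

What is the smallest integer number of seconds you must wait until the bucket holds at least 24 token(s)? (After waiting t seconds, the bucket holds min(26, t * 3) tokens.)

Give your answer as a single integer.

Need t * 3 >= 24, so t >= 24/3.
Smallest integer t = ceil(24/3) = 8.

Answer: 8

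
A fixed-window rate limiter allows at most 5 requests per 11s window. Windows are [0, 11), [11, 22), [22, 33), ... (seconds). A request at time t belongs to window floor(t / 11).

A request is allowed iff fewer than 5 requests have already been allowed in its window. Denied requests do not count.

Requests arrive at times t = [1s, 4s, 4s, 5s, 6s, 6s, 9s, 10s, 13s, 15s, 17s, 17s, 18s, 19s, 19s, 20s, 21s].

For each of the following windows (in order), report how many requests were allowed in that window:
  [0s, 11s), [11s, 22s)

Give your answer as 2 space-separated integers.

Processing requests:
  req#1 t=1s (window 0): ALLOW
  req#2 t=4s (window 0): ALLOW
  req#3 t=4s (window 0): ALLOW
  req#4 t=5s (window 0): ALLOW
  req#5 t=6s (window 0): ALLOW
  req#6 t=6s (window 0): DENY
  req#7 t=9s (window 0): DENY
  req#8 t=10s (window 0): DENY
  req#9 t=13s (window 1): ALLOW
  req#10 t=15s (window 1): ALLOW
  req#11 t=17s (window 1): ALLOW
  req#12 t=17s (window 1): ALLOW
  req#13 t=18s (window 1): ALLOW
  req#14 t=19s (window 1): DENY
  req#15 t=19s (window 1): DENY
  req#16 t=20s (window 1): DENY
  req#17 t=21s (window 1): DENY

Allowed counts by window: 5 5

Answer: 5 5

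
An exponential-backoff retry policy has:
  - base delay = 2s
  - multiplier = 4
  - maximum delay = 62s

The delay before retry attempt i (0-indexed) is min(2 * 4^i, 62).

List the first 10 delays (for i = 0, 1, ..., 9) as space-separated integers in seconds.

Computing each delay:
  i=0: min(2*4^0, 62) = 2
  i=1: min(2*4^1, 62) = 8
  i=2: min(2*4^2, 62) = 32
  i=3: min(2*4^3, 62) = 62
  i=4: min(2*4^4, 62) = 62
  i=5: min(2*4^5, 62) = 62
  i=6: min(2*4^6, 62) = 62
  i=7: min(2*4^7, 62) = 62
  i=8: min(2*4^8, 62) = 62
  i=9: min(2*4^9, 62) = 62

Answer: 2 8 32 62 62 62 62 62 62 62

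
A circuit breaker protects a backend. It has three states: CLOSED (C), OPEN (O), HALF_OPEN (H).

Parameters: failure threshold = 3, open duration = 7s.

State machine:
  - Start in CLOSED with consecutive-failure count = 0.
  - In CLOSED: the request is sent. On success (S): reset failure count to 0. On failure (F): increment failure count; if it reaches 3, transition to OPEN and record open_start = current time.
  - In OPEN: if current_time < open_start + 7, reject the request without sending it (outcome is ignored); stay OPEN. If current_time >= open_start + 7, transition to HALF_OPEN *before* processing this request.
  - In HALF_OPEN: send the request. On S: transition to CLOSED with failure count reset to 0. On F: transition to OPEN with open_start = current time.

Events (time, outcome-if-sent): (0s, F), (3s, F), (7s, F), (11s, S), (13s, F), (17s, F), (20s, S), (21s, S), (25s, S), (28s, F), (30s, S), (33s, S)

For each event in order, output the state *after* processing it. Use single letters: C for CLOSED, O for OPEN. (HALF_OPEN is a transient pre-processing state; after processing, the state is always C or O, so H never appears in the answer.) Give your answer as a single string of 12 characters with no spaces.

State after each event:
  event#1 t=0s outcome=F: state=CLOSED
  event#2 t=3s outcome=F: state=CLOSED
  event#3 t=7s outcome=F: state=OPEN
  event#4 t=11s outcome=S: state=OPEN
  event#5 t=13s outcome=F: state=OPEN
  event#6 t=17s outcome=F: state=OPEN
  event#7 t=20s outcome=S: state=OPEN
  event#8 t=21s outcome=S: state=OPEN
  event#9 t=25s outcome=S: state=CLOSED
  event#10 t=28s outcome=F: state=CLOSED
  event#11 t=30s outcome=S: state=CLOSED
  event#12 t=33s outcome=S: state=CLOSED

Answer: CCOOOOOOCCCC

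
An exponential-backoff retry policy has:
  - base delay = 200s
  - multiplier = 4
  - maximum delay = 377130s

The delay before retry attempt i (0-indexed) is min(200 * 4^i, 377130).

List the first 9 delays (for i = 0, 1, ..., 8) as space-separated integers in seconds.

Answer: 200 800 3200 12800 51200 204800 377130 377130 377130

Derivation:
Computing each delay:
  i=0: min(200*4^0, 377130) = 200
  i=1: min(200*4^1, 377130) = 800
  i=2: min(200*4^2, 377130) = 3200
  i=3: min(200*4^3, 377130) = 12800
  i=4: min(200*4^4, 377130) = 51200
  i=5: min(200*4^5, 377130) = 204800
  i=6: min(200*4^6, 377130) = 377130
  i=7: min(200*4^7, 377130) = 377130
  i=8: min(200*4^8, 377130) = 377130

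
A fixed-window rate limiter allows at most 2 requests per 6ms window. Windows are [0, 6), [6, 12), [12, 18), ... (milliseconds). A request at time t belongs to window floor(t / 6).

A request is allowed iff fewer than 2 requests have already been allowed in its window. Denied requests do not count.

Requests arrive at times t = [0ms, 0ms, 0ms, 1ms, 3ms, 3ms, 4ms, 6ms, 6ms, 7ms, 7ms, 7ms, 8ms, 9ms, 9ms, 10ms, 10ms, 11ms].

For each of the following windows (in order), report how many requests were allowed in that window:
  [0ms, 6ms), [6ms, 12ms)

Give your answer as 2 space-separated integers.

Answer: 2 2

Derivation:
Processing requests:
  req#1 t=0ms (window 0): ALLOW
  req#2 t=0ms (window 0): ALLOW
  req#3 t=0ms (window 0): DENY
  req#4 t=1ms (window 0): DENY
  req#5 t=3ms (window 0): DENY
  req#6 t=3ms (window 0): DENY
  req#7 t=4ms (window 0): DENY
  req#8 t=6ms (window 1): ALLOW
  req#9 t=6ms (window 1): ALLOW
  req#10 t=7ms (window 1): DENY
  req#11 t=7ms (window 1): DENY
  req#12 t=7ms (window 1): DENY
  req#13 t=8ms (window 1): DENY
  req#14 t=9ms (window 1): DENY
  req#15 t=9ms (window 1): DENY
  req#16 t=10ms (window 1): DENY
  req#17 t=10ms (window 1): DENY
  req#18 t=11ms (window 1): DENY

Allowed counts by window: 2 2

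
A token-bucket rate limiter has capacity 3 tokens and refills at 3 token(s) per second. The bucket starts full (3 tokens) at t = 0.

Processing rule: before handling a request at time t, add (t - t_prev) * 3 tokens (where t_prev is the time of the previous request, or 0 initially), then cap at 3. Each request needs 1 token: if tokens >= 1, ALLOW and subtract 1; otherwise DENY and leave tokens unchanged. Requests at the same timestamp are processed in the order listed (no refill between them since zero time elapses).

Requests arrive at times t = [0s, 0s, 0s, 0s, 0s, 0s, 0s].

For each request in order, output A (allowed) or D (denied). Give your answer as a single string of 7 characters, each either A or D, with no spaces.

Answer: AAADDDD

Derivation:
Simulating step by step:
  req#1 t=0s: ALLOW
  req#2 t=0s: ALLOW
  req#3 t=0s: ALLOW
  req#4 t=0s: DENY
  req#5 t=0s: DENY
  req#6 t=0s: DENY
  req#7 t=0s: DENY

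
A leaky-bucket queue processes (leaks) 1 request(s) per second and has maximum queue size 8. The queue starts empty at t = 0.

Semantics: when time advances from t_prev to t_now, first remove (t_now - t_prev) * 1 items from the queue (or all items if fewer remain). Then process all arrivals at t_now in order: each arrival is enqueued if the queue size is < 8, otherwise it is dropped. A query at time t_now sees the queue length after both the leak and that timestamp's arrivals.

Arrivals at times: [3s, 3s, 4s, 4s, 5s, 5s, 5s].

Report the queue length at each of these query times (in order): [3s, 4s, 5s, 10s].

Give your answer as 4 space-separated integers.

Queue lengths at query times:
  query t=3s: backlog = 2
  query t=4s: backlog = 3
  query t=5s: backlog = 5
  query t=10s: backlog = 0

Answer: 2 3 5 0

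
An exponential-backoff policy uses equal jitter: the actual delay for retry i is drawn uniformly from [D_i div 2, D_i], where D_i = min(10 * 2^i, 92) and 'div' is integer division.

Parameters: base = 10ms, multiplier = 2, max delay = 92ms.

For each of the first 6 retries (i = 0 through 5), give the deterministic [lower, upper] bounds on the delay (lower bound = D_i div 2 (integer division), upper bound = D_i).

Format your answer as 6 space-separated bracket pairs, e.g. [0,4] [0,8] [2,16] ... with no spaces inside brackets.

Computing bounds per retry:
  i=0: D_i=min(10*2^0,92)=10, bounds=[5,10]
  i=1: D_i=min(10*2^1,92)=20, bounds=[10,20]
  i=2: D_i=min(10*2^2,92)=40, bounds=[20,40]
  i=3: D_i=min(10*2^3,92)=80, bounds=[40,80]
  i=4: D_i=min(10*2^4,92)=92, bounds=[46,92]
  i=5: D_i=min(10*2^5,92)=92, bounds=[46,92]

Answer: [5,10] [10,20] [20,40] [40,80] [46,92] [46,92]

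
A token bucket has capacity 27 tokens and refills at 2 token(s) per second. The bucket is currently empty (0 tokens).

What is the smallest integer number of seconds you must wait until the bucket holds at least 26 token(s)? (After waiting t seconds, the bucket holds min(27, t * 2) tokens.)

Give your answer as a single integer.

Need t * 2 >= 26, so t >= 26/2.
Smallest integer t = ceil(26/2) = 13.

Answer: 13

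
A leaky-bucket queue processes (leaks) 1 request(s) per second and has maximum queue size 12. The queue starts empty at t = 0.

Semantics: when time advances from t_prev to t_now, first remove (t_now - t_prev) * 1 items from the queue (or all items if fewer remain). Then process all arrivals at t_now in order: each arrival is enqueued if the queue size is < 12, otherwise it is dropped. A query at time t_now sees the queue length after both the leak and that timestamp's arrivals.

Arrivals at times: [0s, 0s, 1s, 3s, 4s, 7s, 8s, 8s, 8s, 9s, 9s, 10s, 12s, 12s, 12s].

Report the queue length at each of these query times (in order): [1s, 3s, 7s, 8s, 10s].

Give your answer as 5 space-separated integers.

Queue lengths at query times:
  query t=1s: backlog = 2
  query t=3s: backlog = 1
  query t=7s: backlog = 1
  query t=8s: backlog = 3
  query t=10s: backlog = 4

Answer: 2 1 1 3 4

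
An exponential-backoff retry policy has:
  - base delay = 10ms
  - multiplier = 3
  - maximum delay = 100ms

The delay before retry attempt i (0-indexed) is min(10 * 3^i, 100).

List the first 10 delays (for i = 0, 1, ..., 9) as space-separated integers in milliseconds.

Answer: 10 30 90 100 100 100 100 100 100 100

Derivation:
Computing each delay:
  i=0: min(10*3^0, 100) = 10
  i=1: min(10*3^1, 100) = 30
  i=2: min(10*3^2, 100) = 90
  i=3: min(10*3^3, 100) = 100
  i=4: min(10*3^4, 100) = 100
  i=5: min(10*3^5, 100) = 100
  i=6: min(10*3^6, 100) = 100
  i=7: min(10*3^7, 100) = 100
  i=8: min(10*3^8, 100) = 100
  i=9: min(10*3^9, 100) = 100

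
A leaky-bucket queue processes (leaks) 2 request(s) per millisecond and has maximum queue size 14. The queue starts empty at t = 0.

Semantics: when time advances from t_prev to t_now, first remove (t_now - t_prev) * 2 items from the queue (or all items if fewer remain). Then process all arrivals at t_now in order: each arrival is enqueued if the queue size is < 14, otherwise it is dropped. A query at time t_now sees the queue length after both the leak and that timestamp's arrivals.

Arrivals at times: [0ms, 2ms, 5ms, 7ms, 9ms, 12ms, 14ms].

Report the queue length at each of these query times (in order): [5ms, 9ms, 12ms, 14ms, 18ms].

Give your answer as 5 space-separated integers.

Answer: 1 1 1 1 0

Derivation:
Queue lengths at query times:
  query t=5ms: backlog = 1
  query t=9ms: backlog = 1
  query t=12ms: backlog = 1
  query t=14ms: backlog = 1
  query t=18ms: backlog = 0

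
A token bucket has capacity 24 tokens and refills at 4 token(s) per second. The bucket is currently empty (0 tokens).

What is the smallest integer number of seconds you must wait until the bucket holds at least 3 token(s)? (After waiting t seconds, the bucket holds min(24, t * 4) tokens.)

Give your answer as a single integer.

Need t * 4 >= 3, so t >= 3/4.
Smallest integer t = ceil(3/4) = 1.

Answer: 1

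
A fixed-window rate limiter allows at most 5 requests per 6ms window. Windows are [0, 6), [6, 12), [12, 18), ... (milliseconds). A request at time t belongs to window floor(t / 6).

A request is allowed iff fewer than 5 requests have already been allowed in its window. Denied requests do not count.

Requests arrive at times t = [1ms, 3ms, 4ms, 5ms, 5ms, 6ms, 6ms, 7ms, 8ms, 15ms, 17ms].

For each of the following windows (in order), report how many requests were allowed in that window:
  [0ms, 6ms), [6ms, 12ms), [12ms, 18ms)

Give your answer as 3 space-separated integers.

Answer: 5 4 2

Derivation:
Processing requests:
  req#1 t=1ms (window 0): ALLOW
  req#2 t=3ms (window 0): ALLOW
  req#3 t=4ms (window 0): ALLOW
  req#4 t=5ms (window 0): ALLOW
  req#5 t=5ms (window 0): ALLOW
  req#6 t=6ms (window 1): ALLOW
  req#7 t=6ms (window 1): ALLOW
  req#8 t=7ms (window 1): ALLOW
  req#9 t=8ms (window 1): ALLOW
  req#10 t=15ms (window 2): ALLOW
  req#11 t=17ms (window 2): ALLOW

Allowed counts by window: 5 4 2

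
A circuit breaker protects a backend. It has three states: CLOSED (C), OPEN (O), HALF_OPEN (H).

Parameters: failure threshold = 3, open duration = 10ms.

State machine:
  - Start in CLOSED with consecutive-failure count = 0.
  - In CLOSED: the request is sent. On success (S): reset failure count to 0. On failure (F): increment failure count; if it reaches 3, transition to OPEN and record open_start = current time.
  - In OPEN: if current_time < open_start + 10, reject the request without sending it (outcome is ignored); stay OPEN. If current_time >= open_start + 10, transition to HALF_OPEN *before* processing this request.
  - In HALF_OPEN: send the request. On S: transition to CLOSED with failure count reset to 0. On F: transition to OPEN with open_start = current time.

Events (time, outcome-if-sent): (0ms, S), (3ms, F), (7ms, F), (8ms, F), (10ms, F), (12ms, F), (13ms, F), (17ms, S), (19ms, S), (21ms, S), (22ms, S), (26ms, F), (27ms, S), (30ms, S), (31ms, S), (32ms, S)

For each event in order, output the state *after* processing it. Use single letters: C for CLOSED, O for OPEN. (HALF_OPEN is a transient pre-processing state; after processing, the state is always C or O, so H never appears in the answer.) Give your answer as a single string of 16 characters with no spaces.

Answer: CCCOOOOOCCCCCCCC

Derivation:
State after each event:
  event#1 t=0ms outcome=S: state=CLOSED
  event#2 t=3ms outcome=F: state=CLOSED
  event#3 t=7ms outcome=F: state=CLOSED
  event#4 t=8ms outcome=F: state=OPEN
  event#5 t=10ms outcome=F: state=OPEN
  event#6 t=12ms outcome=F: state=OPEN
  event#7 t=13ms outcome=F: state=OPEN
  event#8 t=17ms outcome=S: state=OPEN
  event#9 t=19ms outcome=S: state=CLOSED
  event#10 t=21ms outcome=S: state=CLOSED
  event#11 t=22ms outcome=S: state=CLOSED
  event#12 t=26ms outcome=F: state=CLOSED
  event#13 t=27ms outcome=S: state=CLOSED
  event#14 t=30ms outcome=S: state=CLOSED
  event#15 t=31ms outcome=S: state=CLOSED
  event#16 t=32ms outcome=S: state=CLOSED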